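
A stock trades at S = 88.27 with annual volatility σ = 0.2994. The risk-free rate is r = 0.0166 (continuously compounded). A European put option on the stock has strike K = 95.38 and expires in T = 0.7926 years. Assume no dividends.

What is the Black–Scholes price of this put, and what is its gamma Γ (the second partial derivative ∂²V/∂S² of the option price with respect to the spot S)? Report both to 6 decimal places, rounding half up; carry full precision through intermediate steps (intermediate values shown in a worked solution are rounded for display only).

σ√T = 0.2994·√0.7926 = 0.266550
d₁ = (ln(S/K) + (r+σ²/2)T) / (σ√T) = (ln(88.27/95.38) + (0.0166+0.2994²/2)·0.7926) / 0.266550 = (-0.077469 + 0.048682) / 0.266550 = -0.107998
d₂ = d₁ − σ√T = -0.107998 − 0.266550 = -0.374548
e^{−rT} = e^{−0.0166·0.7926} = 0.986929
N(−d₁) = 0.543002,  N(−d₂) = 0.646002
Put price V = K·e^{−rT}·N(−d₂) − S·N(−d₁) = 60.810279 − 47.930744 = 12.879536
φ(d₁) = (1/√(2π))·e^{−d₁²/2} = 0.396622
Γ = φ(d₁) / (S·σ·√T) = 0.016857

price = 12.879536
Γ = 0.016857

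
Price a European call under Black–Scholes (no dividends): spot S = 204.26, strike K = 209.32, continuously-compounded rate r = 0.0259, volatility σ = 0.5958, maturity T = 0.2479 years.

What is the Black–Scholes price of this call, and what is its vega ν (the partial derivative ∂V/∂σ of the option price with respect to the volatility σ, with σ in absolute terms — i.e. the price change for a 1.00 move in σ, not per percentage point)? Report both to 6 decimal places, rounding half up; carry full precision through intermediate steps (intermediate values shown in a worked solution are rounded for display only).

σ√T = 0.5958·√0.2479 = 0.296646
d₁ = (ln(S/K) + (r+σ²/2)T) / (σ√T) = (ln(204.26/209.32) + (0.0259+0.5958²/2)·0.2479) / 0.296646 = (-0.024470 + 0.050420) / 0.296646 = 0.087477
d₂ = d₁ − σ√T = 0.087477 − 0.296646 = -0.209170
e^{−rT} = e^{−0.0259·0.2479} = 0.993600
N(d₁) = 0.534854,  N(d₂) = 0.417158
Call price V = S·N(d₁) − K·e^{−rT}·N(d₂) = 109.249208 − 86.760649 = 22.488559
φ(d₁) = (1/√(2π))·e^{−d₁²/2} = 0.397419
ν = S·φ(d₁)·√T = 40.417553

price = 22.488559
ν = 40.417553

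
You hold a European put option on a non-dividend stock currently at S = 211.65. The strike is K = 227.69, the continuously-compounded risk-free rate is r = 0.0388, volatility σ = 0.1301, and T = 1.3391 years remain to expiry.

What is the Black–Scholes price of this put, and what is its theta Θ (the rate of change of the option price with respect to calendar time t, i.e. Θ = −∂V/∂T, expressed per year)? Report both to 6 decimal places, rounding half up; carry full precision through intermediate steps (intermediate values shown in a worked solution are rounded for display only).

price = 15.216845
Θ = 0.172201

σ√T = 0.1301·√1.3391 = 0.150551
d₁ = (ln(S/K) + (r+σ²/2)T) / (σ√T) = (ln(211.65/227.69) + (0.0388+0.1301²/2)·1.3391) / 0.150551 = (-0.073051 + 0.063290) / 0.150551 = -0.064836
d₂ = d₁ − σ√T = -0.064836 − 0.150551 = -0.215388
e^{−rT} = e^{−0.0388·1.3391} = 0.949370
N(−d₁) = 0.525848,  N(−d₂) = 0.585267
Put price V = K·e^{−rT}·N(−d₂) − S·N(−d₁) = 126.512552 − 111.295707 = 15.216845
φ(d₁) = (1/√(2π))·e^{−d₁²/2} = 0.398105
Θ = −S·φ(d₁)·σ/(2√T) + r·K·e^{−rT}·N(−d₂) = −4.736486 + 4.908687 = 0.172201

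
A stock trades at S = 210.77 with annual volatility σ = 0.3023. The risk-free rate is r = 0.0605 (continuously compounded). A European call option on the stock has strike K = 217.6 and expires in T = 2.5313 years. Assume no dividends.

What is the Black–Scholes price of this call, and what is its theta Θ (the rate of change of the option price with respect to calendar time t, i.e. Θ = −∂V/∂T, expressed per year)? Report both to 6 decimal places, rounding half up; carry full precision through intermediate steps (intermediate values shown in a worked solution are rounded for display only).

price = 50.971427
Θ = -12.775775

σ√T = 0.3023·√2.5313 = 0.480961
d₁ = (ln(S/K) + (r+σ²/2)T) / (σ√T) = (ln(210.77/217.6) + (0.0605+0.3023²/2)·2.5313) / 0.480961 = (-0.031891 + 0.268805) / 0.480961 = 0.492585
d₂ = d₁ − σ√T = 0.492585 − 0.480961 = 0.011624
e^{−rT} = e^{−0.0605·2.5313} = 0.858006
N(d₁) = 0.688847,  N(d₂) = 0.504637
Call price V = S·N(d₁) − K·e^{−rT}·N(d₂) = 145.188328 − 94.216901 = 50.971427
φ(d₁) = (1/√(2π))·e^{−d₁²/2} = 0.353363
Θ = −S·φ(d₁)·σ/(2√T) − r·K·e^{−rT}·N(d₂) = −7.075653 − 5.700122 = -12.775775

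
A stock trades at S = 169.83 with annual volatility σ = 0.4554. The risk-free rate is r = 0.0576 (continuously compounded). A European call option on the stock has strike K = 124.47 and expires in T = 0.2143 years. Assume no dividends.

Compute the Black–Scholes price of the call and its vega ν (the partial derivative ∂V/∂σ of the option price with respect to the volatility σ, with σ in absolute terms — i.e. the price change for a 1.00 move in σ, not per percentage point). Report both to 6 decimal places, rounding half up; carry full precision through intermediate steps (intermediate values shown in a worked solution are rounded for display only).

price = 47.712284
ν = 8.201288

σ√T = 0.4554·√0.2143 = 0.210816
d₁ = (ln(S/K) + (r+σ²/2)T) / (σ√T) = (ln(169.83/124.47) + (0.0576+0.4554²/2)·0.2143) / 0.210816 = (0.310733 + 0.034565) / 0.210816 = 1.637913
d₂ = d₁ − σ√T = 1.637913 − 0.210816 = 1.427096
e^{−rT} = e^{−0.0576·0.2143} = 0.987732
N(d₁) = 0.949280,  N(d₂) = 0.923224
Call price V = S·N(d₁) − K·e^{−rT}·N(d₂) = 161.216231 − 113.503946 = 47.712284
φ(d₁) = (1/√(2π))·e^{−d₁²/2} = 0.104317
ν = S·φ(d₁)·√T = 8.201288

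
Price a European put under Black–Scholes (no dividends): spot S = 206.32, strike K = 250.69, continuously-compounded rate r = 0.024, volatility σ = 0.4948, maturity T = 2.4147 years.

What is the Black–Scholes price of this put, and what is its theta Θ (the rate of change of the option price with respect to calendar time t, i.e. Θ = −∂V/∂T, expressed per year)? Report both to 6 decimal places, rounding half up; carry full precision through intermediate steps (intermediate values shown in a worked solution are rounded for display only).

σ√T = 0.4948·√2.4147 = 0.768885
d₁ = (ln(S/K) + (r+σ²/2)T) / (σ√T) = (ln(206.32/250.69) + (0.024+0.4948²/2)·2.4147) / 0.768885 = (-0.194789 + 0.353545) / 0.768885 = 0.206476
d₂ = d₁ − σ√T = 0.206476 − 0.768885 = -0.562409
e^{−rT} = e^{−0.024·2.4147} = 0.943694
N(−d₁) = 0.418210,  N(−d₂) = 0.713081
Put price V = K·e^{−rT}·N(−d₂) − S·N(−d₁) = 168.697062 − 86.285026 = 82.412036
φ(d₁) = (1/√(2π))·e^{−d₁²/2} = 0.390528
Θ = −S·φ(d₁)·σ/(2√T) + r·K·e^{−rT}·N(−d₂) = −12.828091 + 4.048729 = -8.779362

price = 82.412036
Θ = -8.779362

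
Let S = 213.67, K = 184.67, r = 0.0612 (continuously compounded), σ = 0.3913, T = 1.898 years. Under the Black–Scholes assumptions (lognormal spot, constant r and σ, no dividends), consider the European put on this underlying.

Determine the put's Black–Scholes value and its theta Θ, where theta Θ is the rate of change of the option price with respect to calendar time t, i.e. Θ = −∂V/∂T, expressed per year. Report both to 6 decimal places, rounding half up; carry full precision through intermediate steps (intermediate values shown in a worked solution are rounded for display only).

σ√T = 0.3913·√1.898 = 0.539086
d₁ = (ln(S/K) + (r+σ²/2)T) / (σ√T) = (ln(213.67/184.67) + (0.0612+0.3913²/2)·1.898) / 0.539086 = (0.145862 + 0.261464) / 0.539086 = 0.755588
d₂ = d₁ − σ√T = 0.755588 − 0.539086 = 0.216502
e^{−rT} = e^{−0.0612·1.898} = 0.890335
N(−d₁) = 0.224948,  N(−d₂) = 0.414298
Put price V = K·e^{−rT}·N(−d₂) − S·N(−d₁) = 68.118152 − 48.064679 = 20.053473
φ(d₁) = (1/√(2π))·e^{−d₁²/2} = 0.299873
Θ = −S·φ(d₁)·σ/(2√T) + r·K·e^{−rT}·N(−d₂) = −9.099409 + 4.168831 = -4.930578

price = 20.053473
Θ = -4.930578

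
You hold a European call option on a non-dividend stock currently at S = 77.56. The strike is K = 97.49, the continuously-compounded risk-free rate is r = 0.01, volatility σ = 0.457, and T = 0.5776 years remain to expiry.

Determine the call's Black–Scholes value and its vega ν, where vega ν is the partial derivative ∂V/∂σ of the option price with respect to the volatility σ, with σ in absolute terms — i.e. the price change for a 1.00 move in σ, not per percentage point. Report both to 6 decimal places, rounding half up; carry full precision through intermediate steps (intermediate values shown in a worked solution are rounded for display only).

price = 4.703550
ν = 21.074900

σ√T = 0.457·√0.5776 = 0.347320
d₁ = (ln(S/K) + (r+σ²/2)T) / (σ√T) = (ln(77.56/97.49) + (0.01+0.457²/2)·0.5776) / 0.347320 = (-0.228698 + 0.066092) / 0.347320 = -0.468175
d₂ = d₁ − σ√T = -0.468175 − 0.347320 = -0.815495
e^{−rT} = e^{−0.01·0.5776} = 0.994241
N(d₁) = 0.319830,  N(d₂) = 0.207395
Call price V = S·N(d₁) − K·e^{−rT}·N(d₂) = 24.806006 − 20.102456 = 4.703550
φ(d₁) = (1/√(2π))·e^{−d₁²/2} = 0.357531
ν = S·φ(d₁)·√T = 21.074900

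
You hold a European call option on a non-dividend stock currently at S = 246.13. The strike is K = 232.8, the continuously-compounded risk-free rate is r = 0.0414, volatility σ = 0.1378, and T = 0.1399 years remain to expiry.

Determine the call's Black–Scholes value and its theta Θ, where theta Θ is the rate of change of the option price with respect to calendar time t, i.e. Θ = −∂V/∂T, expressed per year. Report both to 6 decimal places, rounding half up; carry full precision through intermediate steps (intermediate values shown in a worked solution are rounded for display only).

σ√T = 0.1378·√0.1399 = 0.051542
d₁ = (ln(S/K) + (r+σ²/2)T) / (σ√T) = (ln(246.13/232.8) + (0.0414+0.1378²/2)·0.1399) / 0.051542 = (0.055680 + 0.007120) / 0.051542 = 1.218438
d₂ = d₁ − σ√T = 1.218438 − 0.051542 = 1.166896
e^{−rT} = e^{−0.0414·0.1399} = 0.994225
N(d₁) = 0.888471,  N(d₂) = 0.878374
Call price V = S·N(d₁) − K·e^{−rT}·N(d₂) = 218.679416 − 203.304510 = 15.374906
φ(d₁) = (1/√(2π))·e^{−d₁²/2} = 0.189904
Θ = −S·φ(d₁)·σ/(2√T) − r·K·e^{−rT}·N(d₂) = −8.610139 − 8.416807 = -17.026946

price = 15.374906
Θ = -17.026946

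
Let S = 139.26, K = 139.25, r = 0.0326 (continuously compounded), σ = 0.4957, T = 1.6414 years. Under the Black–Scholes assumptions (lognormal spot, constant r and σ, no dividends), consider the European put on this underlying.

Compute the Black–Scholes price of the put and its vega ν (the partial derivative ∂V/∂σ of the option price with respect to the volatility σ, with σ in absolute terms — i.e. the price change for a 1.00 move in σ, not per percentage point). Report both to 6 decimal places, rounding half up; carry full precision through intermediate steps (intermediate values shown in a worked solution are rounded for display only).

price = 30.277056
ν = 65.655000

σ√T = 0.4957·√1.6414 = 0.635077
d₁ = (ln(S/K) + (r+σ²/2)T) / (σ√T) = (ln(139.26/139.25) + (0.0326+0.4957²/2)·1.6414) / 0.635077 = (0.000072 + 0.255171) / 0.635077 = 0.401908
d₂ = d₁ − σ√T = 0.401908 − 0.635077 = -0.233168
e^{−rT} = e^{−0.0326·1.6414} = 0.947897
N(−d₁) = 0.343876,  N(−d₂) = 0.592185
Put price V = K·e^{−rT}·N(−d₂) − S·N(−d₁) = 78.165190 − 47.888134 = 30.277056
φ(d₁) = (1/√(2π))·e^{−d₁²/2} = 0.367988
ν = S·φ(d₁)·√T = 65.655000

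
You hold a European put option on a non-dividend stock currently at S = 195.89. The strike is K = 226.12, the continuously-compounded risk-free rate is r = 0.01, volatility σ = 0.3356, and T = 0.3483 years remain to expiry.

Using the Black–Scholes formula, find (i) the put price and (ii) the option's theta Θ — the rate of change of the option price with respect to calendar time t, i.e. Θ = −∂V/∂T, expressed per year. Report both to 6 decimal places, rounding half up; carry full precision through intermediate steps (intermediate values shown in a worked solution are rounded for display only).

price = 35.302788
Θ = -16.690391

σ√T = 0.3356·√0.3483 = 0.198061
d₁ = (ln(S/K) + (r+σ²/2)T) / (σ√T) = (ln(195.89/226.12) + (0.01+0.3356²/2)·0.3483) / 0.198061 = (-0.143513 + 0.023097) / 0.198061 = -0.607972
d₂ = d₁ − σ√T = -0.607972 − 0.198061 = -0.806033
e^{−rT} = e^{−0.01·0.3483} = 0.996523
N(−d₁) = 0.728397,  N(−d₂) = 0.789888
Put price V = K·e^{−rT}·N(−d₂) − S·N(−d₁) = 177.988483 − 142.685695 = 35.302788
φ(d₁) = (1/√(2π))·e^{−d₁²/2} = 0.331624
Θ = −S·φ(d₁)·σ/(2√T) + r·K·e^{−rT}·N(−d₂) = −18.470276 + 1.779885 = -16.690391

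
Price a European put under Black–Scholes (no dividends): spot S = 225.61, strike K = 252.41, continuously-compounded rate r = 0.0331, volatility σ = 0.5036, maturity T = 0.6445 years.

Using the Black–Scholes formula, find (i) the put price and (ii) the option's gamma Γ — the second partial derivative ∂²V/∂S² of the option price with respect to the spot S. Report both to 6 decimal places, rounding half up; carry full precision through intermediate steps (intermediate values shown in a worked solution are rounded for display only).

price = 49.537965
Γ = 0.004373

σ√T = 0.5036·√0.6445 = 0.404294
d₁ = (ln(S/K) + (r+σ²/2)T) / (σ√T) = (ln(225.61/252.41) + (0.0331+0.5036²/2)·0.6445) / 0.404294 = (-0.112247 + 0.103060) / 0.404294 = -0.022724
d₂ = d₁ − σ√T = -0.022724 − 0.404294 = -0.427018
e^{−rT} = e^{−0.0331·0.6445} = 0.978893
N(−d₁) = 0.509065,  N(−d₂) = 0.665317
Put price V = K·e^{−rT}·N(−d₂) − S·N(−d₁) = 164.388072 − 114.850107 = 49.537965
φ(d₁) = (1/√(2π))·e^{−d₁²/2} = 0.398839
Γ = φ(d₁) / (S·σ·√T) = 0.004373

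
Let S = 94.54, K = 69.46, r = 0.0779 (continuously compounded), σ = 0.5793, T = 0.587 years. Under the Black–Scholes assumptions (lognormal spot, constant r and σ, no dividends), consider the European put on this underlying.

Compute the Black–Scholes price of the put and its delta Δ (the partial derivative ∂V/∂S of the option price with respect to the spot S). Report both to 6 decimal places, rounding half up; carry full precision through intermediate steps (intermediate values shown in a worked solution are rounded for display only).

price = 4.182607
Δ = -0.153981

σ√T = 0.5793·√0.587 = 0.443836
d₁ = (ln(S/K) + (r+σ²/2)T) / (σ√T) = (ln(94.54/69.46) + (0.0779+0.5793²/2)·0.587) / 0.443836 = (0.308272 + 0.144223) / 0.443836 = 1.019508
d₂ = d₁ − σ√T = 1.019508 − 0.443836 = 0.575672
e^{−rT} = e^{−0.0779·0.587} = 0.955302
N(−d₁) = 0.153981,  N(−d₂) = 0.282418
Put price V = K·e^{−rT}·N(−d₂) − S·N(−d₁) = 18.739960 − 14.557352 = 4.182607
Δ = −N(−d₁) = -0.153981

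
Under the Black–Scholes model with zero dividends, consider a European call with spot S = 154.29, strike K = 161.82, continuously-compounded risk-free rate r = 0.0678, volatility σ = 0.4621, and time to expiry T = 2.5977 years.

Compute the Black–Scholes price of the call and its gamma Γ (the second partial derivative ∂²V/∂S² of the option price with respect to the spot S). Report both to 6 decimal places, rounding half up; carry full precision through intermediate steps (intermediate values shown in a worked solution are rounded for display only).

σ√T = 0.4621·√2.5977 = 0.744784
d₁ = (ln(S/K) + (r+σ²/2)T) / (σ√T) = (ln(154.29/161.82) + (0.0678+0.4621²/2)·2.5977) / 0.744784 = (-0.047651 + 0.453476) / 0.744784 = 0.544890
d₂ = d₁ − σ√T = 0.544890 − 0.744784 = -0.199895
e^{−rT} = e^{−0.0678·2.5977} = 0.838514
N(d₁) = 0.707085,  N(d₂) = 0.420781
Call price V = S·N(d₁) − K·e^{−rT}·N(d₂) = 109.096187 − 57.095137 = 52.001049
φ(d₁) = (1/√(2π))·e^{−d₁²/2} = 0.343905
Γ = φ(d₁) / (S·σ·√T) = 0.002993

price = 52.001049
Γ = 0.002993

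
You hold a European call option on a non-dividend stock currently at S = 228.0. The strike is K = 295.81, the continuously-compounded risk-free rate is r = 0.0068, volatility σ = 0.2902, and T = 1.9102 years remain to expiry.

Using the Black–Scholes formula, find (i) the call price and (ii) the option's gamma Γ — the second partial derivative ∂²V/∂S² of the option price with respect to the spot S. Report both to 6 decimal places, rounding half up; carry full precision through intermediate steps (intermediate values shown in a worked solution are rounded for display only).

price = 16.799873
Γ = 0.004001

σ√T = 0.2902·√1.9102 = 0.401085
d₁ = (ln(S/K) + (r+σ²/2)T) / (σ√T) = (ln(228.0/295.81) + (0.0068+0.2902²/2)·1.9102) / 0.401085 = (-0.260372 + 0.093424) / 0.401085 = -0.416240
d₂ = d₁ − σ√T = -0.416240 − 0.401085 = -0.817325
e^{−rT} = e^{−0.0068·1.9102} = 0.987095
N(d₁) = 0.338617,  N(d₂) = 0.206871
Call price V = S·N(d₁) − K·e^{−rT}·N(d₂) = 77.204752 − 60.404879 = 16.799873
φ(d₁) = (1/√(2π))·e^{−d₁²/2} = 0.365837
Γ = φ(d₁) / (S·σ·√T) = 0.004001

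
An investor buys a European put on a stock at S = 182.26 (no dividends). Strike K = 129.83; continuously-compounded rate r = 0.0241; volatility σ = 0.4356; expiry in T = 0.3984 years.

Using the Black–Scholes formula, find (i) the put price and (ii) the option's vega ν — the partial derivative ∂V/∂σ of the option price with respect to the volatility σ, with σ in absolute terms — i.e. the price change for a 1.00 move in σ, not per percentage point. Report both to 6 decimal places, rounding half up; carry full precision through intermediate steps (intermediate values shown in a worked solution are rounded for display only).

price = 2.034458
ν = 17.077439

σ√T = 0.4356·√0.3984 = 0.274946
d₁ = (ln(S/K) + (r+σ²/2)T) / (σ√T) = (ln(182.26/129.83) + (0.0241+0.4356²/2)·0.3984) / 0.274946 = (0.339208 + 0.047399) / 0.274946 = 1.406121
d₂ = d₁ − σ√T = 1.406121 − 0.274946 = 1.131175
e^{−rT} = e^{−0.0241·0.3984} = 0.990445
N(−d₁) = 0.079844,  N(−d₂) = 0.128991
Put price V = K·e^{−rT}·N(−d₂) − S·N(−d₁) = 16.586844 − 14.552386 = 2.034458
φ(d₁) = (1/√(2π))·e^{−d₁²/2} = 0.148447
ν = S·φ(d₁)·√T = 17.077439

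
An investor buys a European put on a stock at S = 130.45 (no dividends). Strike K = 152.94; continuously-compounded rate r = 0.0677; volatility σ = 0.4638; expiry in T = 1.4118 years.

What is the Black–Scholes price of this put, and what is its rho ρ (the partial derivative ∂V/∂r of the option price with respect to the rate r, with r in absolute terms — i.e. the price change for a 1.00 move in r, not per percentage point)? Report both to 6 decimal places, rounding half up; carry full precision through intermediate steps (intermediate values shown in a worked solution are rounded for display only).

price = 33.712066
ρ = -127.947810

σ√T = 0.4638·√1.4118 = 0.551083
d₁ = (ln(S/K) + (r+σ²/2)T) / (σ√T) = (ln(130.45/152.94) + (0.0677+0.4638²/2)·1.4118) / 0.551083 = (-0.159056 + 0.247425) / 0.551083 = 0.160356
d₂ = d₁ − σ√T = 0.160356 − 0.551083 = -0.390727
e^{−rT} = e^{−0.0677·1.4118} = 0.908847
N(−d₁) = 0.436300,  N(−d₂) = 0.652001
Put price V = K·e^{−rT}·N(−d₂) − S·N(−d₁) = 90.627433 − 56.915367 = 33.712066
ρ = −K·T·e^{−rT}·N(−d₂) = -127.947810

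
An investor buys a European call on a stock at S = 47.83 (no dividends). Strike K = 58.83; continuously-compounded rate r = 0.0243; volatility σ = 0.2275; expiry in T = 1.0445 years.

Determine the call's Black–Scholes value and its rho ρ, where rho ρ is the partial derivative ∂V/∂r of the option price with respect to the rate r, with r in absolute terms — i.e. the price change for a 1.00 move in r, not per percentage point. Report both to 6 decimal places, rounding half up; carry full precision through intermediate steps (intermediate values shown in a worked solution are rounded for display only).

price = 1.507225
ρ = 11.068455

σ√T = 0.2275·√1.0445 = 0.232507
d₁ = (ln(S/K) + (r+σ²/2)T) / (σ√T) = (ln(47.83/58.83) + (0.0243+0.2275²/2)·1.0445) / 0.232507 = (-0.206999 + 0.052411) / 0.232507 = -0.664874
d₂ = d₁ − σ√T = -0.664874 − 0.232507 = -0.897381
e^{−rT} = e^{−0.0243·1.0445} = 0.974938
N(d₁) = 0.253065,  N(d₂) = 0.184758
Call price V = S·N(d₁) − K·e^{−rT}·N(d₂) = 12.104118 − 10.596893 = 1.507225
ρ = K·T·e^{−rT}·N(d₂) = 11.068455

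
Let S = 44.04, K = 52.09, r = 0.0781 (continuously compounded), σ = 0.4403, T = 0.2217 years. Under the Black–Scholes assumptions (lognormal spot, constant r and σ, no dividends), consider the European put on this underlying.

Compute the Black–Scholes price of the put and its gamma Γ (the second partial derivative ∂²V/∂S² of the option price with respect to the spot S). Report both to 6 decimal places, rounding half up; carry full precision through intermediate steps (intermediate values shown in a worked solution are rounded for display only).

price = 8.496780
Γ = 0.035997

σ√T = 0.4403·√0.2217 = 0.207315
d₁ = (ln(S/K) + (r+σ²/2)T) / (σ√T) = (ln(44.04/52.09) + (0.0781+0.4403²/2)·0.2217) / 0.207315 = (-0.167875 + 0.038805) / 0.207315 = -0.622578
d₂ = d₁ − σ√T = -0.622578 − 0.207315 = -0.829894
e^{−rT} = e^{−0.0781·0.2217} = 0.982834
N(−d₁) = 0.733219,  N(−d₂) = 0.796701
Put price V = K·e^{−rT}·N(−d₂) − S·N(−d₁) = 40.787753 − 32.290973 = 8.496780
φ(d₁) = (1/√(2π))·e^{−d₁²/2} = 0.328657
Γ = φ(d₁) / (S·σ·√T) = 0.035997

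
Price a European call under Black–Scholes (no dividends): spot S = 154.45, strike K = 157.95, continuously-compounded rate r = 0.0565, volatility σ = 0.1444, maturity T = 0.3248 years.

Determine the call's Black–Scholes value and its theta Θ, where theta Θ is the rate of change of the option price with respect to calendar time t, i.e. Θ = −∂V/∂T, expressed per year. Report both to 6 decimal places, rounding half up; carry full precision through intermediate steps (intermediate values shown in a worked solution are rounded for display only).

price = 4.771871
Θ = -11.870948

σ√T = 0.1444·√0.3248 = 0.082295
d₁ = (ln(S/K) + (r+σ²/2)T) / (σ√T) = (ln(154.45/157.95) + (0.0565+0.1444²/2)·0.3248) / 0.082295 = (-0.022408 + 0.021737) / 0.082295 = -0.008149
d₂ = d₁ − σ√T = -0.008149 − 0.082295 = -0.090445
e^{−rT} = e^{−0.0565·0.3248} = 0.981816
N(d₁) = 0.496749,  N(d₂) = 0.463967
Call price V = S·N(d₁) − K·e^{−rT}·N(d₂) = 76.722875 − 71.951004 = 4.771871
φ(d₁) = (1/√(2π))·e^{−d₁²/2} = 0.398929
Θ = −S·φ(d₁)·σ/(2√T) − r·K·e^{−rT}·N(d₂) = −7.805716 − 4.065232 = -11.870948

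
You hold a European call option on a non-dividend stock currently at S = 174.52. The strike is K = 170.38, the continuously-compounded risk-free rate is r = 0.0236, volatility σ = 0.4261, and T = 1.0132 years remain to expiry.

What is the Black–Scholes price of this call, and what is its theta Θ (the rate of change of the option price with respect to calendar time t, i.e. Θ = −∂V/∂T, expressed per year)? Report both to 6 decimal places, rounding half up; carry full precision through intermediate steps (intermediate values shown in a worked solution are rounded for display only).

σ√T = 0.4261·√1.0132 = 0.428903
d₁ = (ln(S/K) + (r+σ²/2)T) / (σ√T) = (ln(174.52/170.38) + (0.0236+0.4261²/2)·1.0132) / 0.428903 = (0.024008 + 0.115890) / 0.428903 = 0.326178
d₂ = d₁ − σ√T = 0.326178 − 0.428903 = -0.102725
e^{−rT} = e^{−0.0236·1.0132} = 0.976372
N(d₁) = 0.627855,  N(d₂) = 0.459090
Call price V = S·N(d₁) − K·e^{−rT}·N(d₂) = 109.573252 − 76.371655 = 33.201597
φ(d₁) = (1/√(2π))·e^{−d₁²/2} = 0.378275
Θ = −S·φ(d₁)·σ/(2√T) − r·K·e^{−rT}·N(d₂) = −13.972899 − 1.802371 = -15.775271

price = 33.201597
Θ = -15.775271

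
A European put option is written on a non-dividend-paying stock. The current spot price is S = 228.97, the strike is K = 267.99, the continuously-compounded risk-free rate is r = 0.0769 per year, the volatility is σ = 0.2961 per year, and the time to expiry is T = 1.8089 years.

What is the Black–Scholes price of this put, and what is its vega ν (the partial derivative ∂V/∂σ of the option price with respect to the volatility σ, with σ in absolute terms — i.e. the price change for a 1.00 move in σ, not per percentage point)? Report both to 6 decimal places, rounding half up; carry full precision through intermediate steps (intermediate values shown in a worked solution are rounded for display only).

σ√T = 0.2961·√1.8089 = 0.398241
d₁ = (ln(S/K) + (r+σ²/2)T) / (σ√T) = (ln(228.97/267.99) + (0.0769+0.2961²/2)·1.8089) / 0.398241 = (-0.157359 + 0.218402) / 0.398241 = 0.153283
d₂ = d₁ − σ√T = 0.153283 − 0.398241 = -0.244958
e^{−rT} = e^{−0.0769·1.8089} = 0.870137
N(−d₁) = 0.439088,  N(−d₂) = 0.596755
Put price V = K·e^{−rT}·N(−d₂) − S·N(−d₁) = 139.156230 − 100.537867 = 38.618363
φ(d₁) = (1/√(2π))·e^{−d₁²/2} = 0.394283
ν = S·φ(d₁)·√T = 121.421027

price = 38.618363
ν = 121.421027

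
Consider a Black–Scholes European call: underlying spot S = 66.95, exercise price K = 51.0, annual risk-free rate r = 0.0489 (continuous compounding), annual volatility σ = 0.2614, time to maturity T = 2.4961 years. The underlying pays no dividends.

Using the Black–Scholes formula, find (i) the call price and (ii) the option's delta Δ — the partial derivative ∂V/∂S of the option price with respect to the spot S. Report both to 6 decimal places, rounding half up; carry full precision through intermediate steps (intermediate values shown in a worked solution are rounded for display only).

σ√T = 0.2614·√2.4961 = 0.412987
d₁ = (ln(S/K) + (r+σ²/2)T) / (σ√T) = (ln(66.95/51.0) + (0.0489+0.2614²/2)·2.4961) / 0.412987 = (0.272120 + 0.207338) / 0.412987 = 1.160954
d₂ = d₁ − σ√T = 1.160954 − 0.412987 = 0.747966
e^{−rT} = e^{−0.0489·2.4961} = 0.885096
N(d₁) = 0.877170,  N(d₂) = 0.772760
Call price V = S·N(d₁) − K·e^{−rT}·N(d₂) = 58.726505 − 34.882292 = 23.844213
Δ = N(d₁) = 0.877170

price = 23.844213
Δ = 0.877170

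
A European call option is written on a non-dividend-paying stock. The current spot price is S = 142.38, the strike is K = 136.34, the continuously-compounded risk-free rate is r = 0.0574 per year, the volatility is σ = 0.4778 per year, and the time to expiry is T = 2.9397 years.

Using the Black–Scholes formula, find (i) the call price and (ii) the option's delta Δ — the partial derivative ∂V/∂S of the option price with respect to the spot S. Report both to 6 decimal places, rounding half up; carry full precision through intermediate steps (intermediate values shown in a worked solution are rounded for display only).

σ√T = 0.4778·√2.9397 = 0.819215
d₁ = (ln(S/K) + (r+σ²/2)T) / (σ√T) = (ln(142.38/136.34) + (0.0574+0.4778²/2)·2.9397) / 0.819215 = (0.043348 + 0.504295) / 0.819215 = 0.668497
d₂ = d₁ − σ√T = 0.668497 − 0.819215 = -0.150717
e^{−rT} = e^{−0.0574·2.9397} = 0.844730
N(d₁) = 0.748092,  N(d₂) = 0.440099
Call price V = S·N(d₁) − K·e^{−rT}·N(d₂) = 106.513329 − 50.686438 = 55.826891
Δ = N(d₁) = 0.748092

price = 55.826891
Δ = 0.748092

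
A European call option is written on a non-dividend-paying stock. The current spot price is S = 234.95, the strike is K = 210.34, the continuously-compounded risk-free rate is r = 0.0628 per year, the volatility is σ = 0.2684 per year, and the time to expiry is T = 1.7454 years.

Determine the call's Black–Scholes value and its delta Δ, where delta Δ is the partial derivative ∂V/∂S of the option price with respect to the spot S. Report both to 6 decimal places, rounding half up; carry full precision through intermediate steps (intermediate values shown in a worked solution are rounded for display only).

σ√T = 0.2684·√1.7454 = 0.354593
d₁ = (ln(S/K) + (r+σ²/2)T) / (σ√T) = (ln(234.95/210.34) + (0.0628+0.2684²/2)·1.7454) / 0.354593 = (0.110647 + 0.172479) / 0.354593 = 0.798456
d₂ = d₁ − σ√T = 0.798456 − 0.354593 = 0.443863
e^{−rT} = e^{−0.0628·1.7454} = 0.896183
N(d₁) = 0.787697,  N(d₂) = 0.671429
Call price V = S·N(d₁) − K·e^{−rT}·N(d₂) = 185.069386 − 126.566419 = 58.502967
Δ = N(d₁) = 0.787697

price = 58.502967
Δ = 0.787697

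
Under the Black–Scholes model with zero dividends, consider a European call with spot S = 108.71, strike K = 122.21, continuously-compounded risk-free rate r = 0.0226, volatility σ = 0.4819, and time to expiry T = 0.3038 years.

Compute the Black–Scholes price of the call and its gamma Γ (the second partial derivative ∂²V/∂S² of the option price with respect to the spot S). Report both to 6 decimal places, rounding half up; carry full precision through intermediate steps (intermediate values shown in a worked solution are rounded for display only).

price = 6.846579
Γ = 0.013277

σ√T = 0.4819·√0.3038 = 0.265614
d₁ = (ln(S/K) + (r+σ²/2)T) / (σ√T) = (ln(108.71/122.21) + (0.0226+0.4819²/2)·0.3038) / 0.265614 = (-0.117057 + 0.042141) / 0.265614 = -0.282048
d₂ = d₁ − σ√T = -0.282048 − 0.265614 = -0.547662
e^{−rT} = e^{−0.0226·0.3038} = 0.993158
N(d₁) = 0.388953,  N(d₂) = 0.291962
Call price V = S·N(d₁) − K·e^{−rT}·N(d₂) = 42.283124 − 35.436546 = 6.846579
φ(d₁) = (1/√(2π))·e^{−d₁²/2} = 0.383386
Γ = φ(d₁) / (S·σ·√T) = 0.013277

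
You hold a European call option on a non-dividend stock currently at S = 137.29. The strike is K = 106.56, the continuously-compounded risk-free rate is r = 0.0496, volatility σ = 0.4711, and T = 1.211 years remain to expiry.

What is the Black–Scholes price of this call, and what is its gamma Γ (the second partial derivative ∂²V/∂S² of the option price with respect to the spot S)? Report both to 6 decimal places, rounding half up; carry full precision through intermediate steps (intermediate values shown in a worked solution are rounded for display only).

σ√T = 0.4711·√1.211 = 0.518424
d₁ = (ln(S/K) + (r+σ²/2)T) / (σ√T) = (ln(137.29/106.56) + (0.0496+0.4711²/2)·1.211) / 0.518424 = (0.253387 + 0.194447) / 0.518424 = 0.863838
d₂ = d₁ − σ√T = 0.863838 − 0.518424 = 0.345414
e^{−rT} = e^{−0.0496·1.211} = 0.941703
N(d₁) = 0.806162,  N(d₂) = 0.635109
Call price V = S·N(d₁) − K·e^{−rT}·N(d₂) = 110.677935 − 63.731774 = 46.946161
φ(d₁) = (1/√(2π))·e^{−d₁²/2} = 0.274708
Γ = φ(d₁) / (S·σ·√T) = 0.003860

price = 46.946161
Γ = 0.003860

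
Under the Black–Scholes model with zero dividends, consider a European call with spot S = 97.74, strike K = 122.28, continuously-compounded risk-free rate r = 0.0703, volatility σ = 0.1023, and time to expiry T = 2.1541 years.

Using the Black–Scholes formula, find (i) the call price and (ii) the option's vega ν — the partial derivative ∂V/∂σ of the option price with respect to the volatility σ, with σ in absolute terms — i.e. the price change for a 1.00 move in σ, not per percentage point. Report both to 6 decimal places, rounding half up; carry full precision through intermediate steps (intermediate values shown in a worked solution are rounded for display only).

price = 3.084557
ν = 52.652890

σ√T = 0.1023·√2.1541 = 0.150144
d₁ = (ln(S/K) + (r+σ²/2)T) / (σ√T) = (ln(97.74/122.28) + (0.0703+0.1023²/2)·2.1541) / 0.150144 = (-0.224003 + 0.162705) / 0.150144 = -0.408259
d₂ = d₁ − σ√T = -0.408259 − 0.150144 = -0.558403
e^{−rT} = e^{−0.0703·2.1541} = 0.859475
N(d₁) = 0.341542,  N(d₂) = 0.288285
Call price V = S·N(d₁) − K·e^{−rT}·N(d₂) = 33.382289 − 30.297733 = 3.084557
φ(d₁) = (1/√(2π))·e^{−d₁²/2} = 0.367043
ν = S·φ(d₁)·√T = 52.652890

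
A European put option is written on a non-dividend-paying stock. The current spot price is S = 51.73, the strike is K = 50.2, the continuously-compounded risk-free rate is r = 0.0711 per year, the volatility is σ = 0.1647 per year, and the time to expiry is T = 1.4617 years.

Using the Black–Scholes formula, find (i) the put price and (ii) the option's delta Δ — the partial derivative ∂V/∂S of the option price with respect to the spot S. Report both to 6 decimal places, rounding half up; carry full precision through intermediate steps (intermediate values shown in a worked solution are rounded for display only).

σ√T = 0.1647·√1.4617 = 0.199124
d₁ = (ln(S/K) + (r+σ²/2)T) / (σ√T) = (ln(51.73/50.2) + (0.0711+0.1647²/2)·1.4617) / 0.199124 = (0.030023 + 0.123752) / 0.199124 = 0.772258
d₂ = d₁ − σ√T = 0.772258 − 0.199124 = 0.573135
e^{−rT} = e^{−0.0711·1.4617} = 0.901291
N(−d₁) = 0.219981,  N(−d₂) = 0.283277
Put price V = K·e^{−rT}·N(−d₂) − S·N(−d₁) = 12.816806 − 11.379605 = 1.437202
Δ = −N(−d₁) = -0.219981

price = 1.437202
Δ = -0.219981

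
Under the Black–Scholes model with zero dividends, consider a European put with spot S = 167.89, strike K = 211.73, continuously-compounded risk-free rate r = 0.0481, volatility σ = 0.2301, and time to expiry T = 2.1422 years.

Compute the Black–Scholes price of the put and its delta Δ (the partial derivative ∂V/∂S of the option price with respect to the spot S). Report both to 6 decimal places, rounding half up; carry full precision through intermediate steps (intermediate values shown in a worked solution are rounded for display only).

price = 37.269688
Δ = -0.584937

σ√T = 0.2301·√2.1422 = 0.336780
d₁ = (ln(S/K) + (r+σ²/2)T) / (σ√T) = (ln(167.89/211.73) + (0.0481+0.2301²/2)·2.1422) / 0.336780 = (-0.232003 + 0.159750) / 0.336780 = -0.214539
d₂ = d₁ − σ√T = -0.214539 − 0.336780 = -0.551320
e^{−rT} = e^{−0.0481·2.1422} = 0.902091
N(−d₁) = 0.584937,  N(−d₂) = 0.709293
Put price V = K·e^{−rT}·N(−d₂) − S·N(−d₁) = 135.474714 − 98.205026 = 37.269688
Δ = −N(−d₁) = -0.584937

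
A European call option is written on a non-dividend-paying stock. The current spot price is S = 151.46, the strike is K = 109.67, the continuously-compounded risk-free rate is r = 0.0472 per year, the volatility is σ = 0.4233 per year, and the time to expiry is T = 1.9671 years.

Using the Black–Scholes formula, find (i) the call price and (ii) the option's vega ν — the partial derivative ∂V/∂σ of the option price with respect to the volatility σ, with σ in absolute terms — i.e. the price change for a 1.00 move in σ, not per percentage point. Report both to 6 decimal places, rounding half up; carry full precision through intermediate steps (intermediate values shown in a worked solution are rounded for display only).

price = 61.691605
ν = 51.554033

σ√T = 0.4233·√1.9671 = 0.593692
d₁ = (ln(S/K) + (r+σ²/2)T) / (σ√T) = (ln(151.46/109.67) + (0.0472+0.4233²/2)·1.9671) / 0.593692 = (0.322846 + 0.269082) / 0.593692 = 0.997028
d₂ = d₁ − σ√T = 0.997028 − 0.593692 = 0.403336
e^{−rT} = e^{−0.0472·1.9671} = 0.911333
N(d₁) = 0.840625,  N(d₂) = 0.656649
Call price V = S·N(d₁) − K·e^{−rT}·N(d₂) = 127.321006 − 65.629401 = 61.691605
φ(d₁) = (1/√(2π))·e^{−d₁²/2} = 0.242690
ν = S·φ(d₁)·√T = 51.554033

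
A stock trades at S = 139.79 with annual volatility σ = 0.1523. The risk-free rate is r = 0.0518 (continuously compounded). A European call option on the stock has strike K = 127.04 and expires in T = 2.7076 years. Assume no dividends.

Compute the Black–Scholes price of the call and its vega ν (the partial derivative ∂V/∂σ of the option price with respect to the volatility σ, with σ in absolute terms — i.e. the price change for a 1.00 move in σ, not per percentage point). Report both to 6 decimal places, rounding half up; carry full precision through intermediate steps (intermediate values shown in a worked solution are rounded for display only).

price = 32.257886
ν = 51.957439

σ√T = 0.1523·√2.7076 = 0.250606
d₁ = (ln(S/K) + (r+σ²/2)T) / (σ√T) = (ln(139.79/127.04) + (0.0518+0.1523²/2)·2.7076) / 0.250606 = (0.095639 + 0.171655) / 0.250606 = 1.066592
d₂ = d₁ − σ√T = 1.066592 − 0.250606 = 0.815986
e^{−rT} = e^{−0.0518·2.7076} = 0.869138
N(d₁) = 0.856922,  N(d₂) = 0.792746
Call price V = S·N(d₁) − K·e^{−rT}·N(d₂) = 119.789116 − 87.531230 = 32.257886
φ(d₁) = (1/√(2π))·e^{−d₁²/2} = 0.225881
ν = S·φ(d₁)·√T = 51.957439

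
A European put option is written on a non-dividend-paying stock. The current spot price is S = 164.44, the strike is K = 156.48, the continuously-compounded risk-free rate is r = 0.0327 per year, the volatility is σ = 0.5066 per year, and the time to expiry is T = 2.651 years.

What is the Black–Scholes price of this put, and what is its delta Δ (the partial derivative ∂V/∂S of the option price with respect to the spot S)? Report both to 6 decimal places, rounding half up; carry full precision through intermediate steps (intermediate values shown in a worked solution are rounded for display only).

price = 39.419308
Δ = -0.281743

σ√T = 0.5066·√2.651 = 0.824841
d₁ = (ln(S/K) + (r+σ²/2)T) / (σ√T) = (ln(164.44/156.48) + (0.0327+0.5066²/2)·2.651) / 0.824841 = (0.049618 + 0.426869) / 0.824841 = 0.577671
d₂ = d₁ − σ√T = 0.577671 − 0.824841 = -0.247170
e^{−rT} = e^{−0.0327·2.651} = 0.916963
N(−d₁) = 0.281743,  N(−d₂) = 0.597612
Put price V = K·e^{−rT}·N(−d₂) − S·N(−d₁) = 85.749163 − 46.329855 = 39.419308
Δ = −N(−d₁) = -0.281743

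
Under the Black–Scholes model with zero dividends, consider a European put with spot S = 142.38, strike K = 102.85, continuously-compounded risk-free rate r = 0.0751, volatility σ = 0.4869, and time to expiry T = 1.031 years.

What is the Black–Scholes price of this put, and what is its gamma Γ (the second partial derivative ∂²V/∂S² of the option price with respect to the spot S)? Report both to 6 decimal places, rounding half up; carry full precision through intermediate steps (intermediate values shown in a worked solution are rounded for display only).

price = 6.623050
Γ = 0.003226

σ√T = 0.4869·√1.031 = 0.494389
d₁ = (ln(S/K) + (r+σ²/2)T) / (σ√T) = (ln(142.38/102.85) + (0.0751+0.4869²/2)·1.031) / 0.494389 = (0.325228 + 0.199639) / 0.494389 = 1.061646
d₂ = d₁ − σ√T = 1.061646 − 0.494389 = 0.567257
e^{−rT} = e^{−0.0751·1.031} = 0.925494
N(−d₁) = 0.144198,  N(−d₂) = 0.285270
Put price V = K·e^{−rT}·N(−d₂) − S·N(−d₁) = 27.153993 − 20.530944 = 6.623050
φ(d₁) = (1/√(2π))·e^{−d₁²/2} = 0.227073
Γ = φ(d₁) / (S·σ·√T) = 0.003226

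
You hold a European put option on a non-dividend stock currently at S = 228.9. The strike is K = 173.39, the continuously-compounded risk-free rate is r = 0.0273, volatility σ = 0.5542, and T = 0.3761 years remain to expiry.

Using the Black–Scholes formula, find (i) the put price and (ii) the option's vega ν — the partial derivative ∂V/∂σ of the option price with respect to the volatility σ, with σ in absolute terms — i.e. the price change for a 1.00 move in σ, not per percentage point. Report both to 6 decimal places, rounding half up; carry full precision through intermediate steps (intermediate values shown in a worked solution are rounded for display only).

price = 7.378463
ν = 33.378410

σ√T = 0.5542·√0.3761 = 0.339874
d₁ = (ln(S/K) + (r+σ²/2)T) / (σ√T) = (ln(228.9/173.39) + (0.0273+0.5542²/2)·0.3761) / 0.339874 = (0.277742 + 0.068025) / 0.339874 = 1.017337
d₂ = d₁ − σ√T = 1.017337 − 0.339874 = 0.677463
e^{−rT} = e^{−0.0273·0.3761} = 0.989785
N(−d₁) = 0.154497,  N(−d₂) = 0.249056
Put price V = K·e^{−rT}·N(−d₂) − S·N(−d₁) = 42.742727 − 35.364264 = 7.378463
φ(d₁) = (1/√(2π))·e^{−d₁²/2} = 0.237776
ν = S·φ(d₁)·√T = 33.378410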